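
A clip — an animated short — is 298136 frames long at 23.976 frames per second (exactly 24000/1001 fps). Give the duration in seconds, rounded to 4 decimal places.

Running time = 298136 × 1001/24000 = 37304267/3000 s ≈ 12434.7557 s.

12434.7557 seconds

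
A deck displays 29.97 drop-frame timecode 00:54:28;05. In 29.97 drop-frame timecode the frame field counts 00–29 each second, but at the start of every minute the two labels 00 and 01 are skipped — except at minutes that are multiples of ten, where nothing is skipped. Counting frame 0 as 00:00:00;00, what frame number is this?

Complete 10-minute blocks: 5, each 17982 frames → 89910.
Remaining 4 whole minutes in the current block: 1800 + 3 × 1798 = 7194 frames.
Within the current minute: 28 × 30 + 5 − 2 = 843 (labels ;00/;01 skipped at this minute). Total = 89910 + 7194 + 843 = 97947.

97947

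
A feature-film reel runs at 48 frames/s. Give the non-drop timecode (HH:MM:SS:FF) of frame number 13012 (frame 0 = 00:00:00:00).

00:04:31:04

13012 ÷ 48 = 271 full seconds, remainder 4 frames.
271 s = 0 h 4 min 31 s.
Timecode: 00:04:31:04.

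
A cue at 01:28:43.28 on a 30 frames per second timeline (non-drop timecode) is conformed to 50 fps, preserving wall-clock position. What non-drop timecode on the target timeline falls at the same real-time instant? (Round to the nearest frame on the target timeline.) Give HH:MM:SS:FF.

01:28:43:47

Source frame index: (1×3600 + 28×60 + 43) × 30 + 28 = 159718.
Real time: 159718 / (30) = 79859/15 s.
Target frame: (79859/15) × (50) = 798590/3 ≈ 266196.667 → 266197.
At 50 labels/s: frame 266197 → 01:28:43:47.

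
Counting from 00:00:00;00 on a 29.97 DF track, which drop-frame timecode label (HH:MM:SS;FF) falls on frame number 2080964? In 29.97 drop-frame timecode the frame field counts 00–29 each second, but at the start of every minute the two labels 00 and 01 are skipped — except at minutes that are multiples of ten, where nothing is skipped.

Ten DF minutes hold 17982 frames, so frame 2080964 lies in block 115 (frames 2067930–2085911) with 13034 frames into that block.
The block's first minute is 1800 frames and the rest 1798 each; 13034 frames reaches minute 7, so 115 × 18 + 7 × 2 = 2084 labels have been skipped so far.
Adding those back, label number 2080964 + 2084 = 2083048 at 30 labels/s is 69434 s + 28 f = 19 h 17 min 14 s frame 28, i.e. 19:17:14;28.

19:17:14;28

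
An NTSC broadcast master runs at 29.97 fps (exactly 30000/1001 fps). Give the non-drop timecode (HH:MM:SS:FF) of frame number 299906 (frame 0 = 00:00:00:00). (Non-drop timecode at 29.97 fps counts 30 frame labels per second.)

02:46:36:26

299906 ÷ 30 = 9996 full seconds, remainder 26 frames.
9996 s = 2 h 46 min 36 s.
Timecode: 02:46:36:26.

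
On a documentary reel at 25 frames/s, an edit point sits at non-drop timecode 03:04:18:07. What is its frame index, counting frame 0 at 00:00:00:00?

276457

Total seconds to the label: (3 × 3600 + 4 × 60 + 18) = 11058.
Frame index = 11058 × 25 + 7 = 276457.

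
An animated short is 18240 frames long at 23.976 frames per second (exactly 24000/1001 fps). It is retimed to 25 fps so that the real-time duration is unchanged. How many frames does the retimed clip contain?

19019 frames

Target frames = source frames × (target rate / source rate) = 18240 × (25)/(24000/1001) = 18240 × 1001/960 = 19019.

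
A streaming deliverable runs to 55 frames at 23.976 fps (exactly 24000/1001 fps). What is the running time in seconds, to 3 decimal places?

2.294 seconds

Running time = 55 × 1001/24000 = 11011/4800 s ≈ 2.294 s.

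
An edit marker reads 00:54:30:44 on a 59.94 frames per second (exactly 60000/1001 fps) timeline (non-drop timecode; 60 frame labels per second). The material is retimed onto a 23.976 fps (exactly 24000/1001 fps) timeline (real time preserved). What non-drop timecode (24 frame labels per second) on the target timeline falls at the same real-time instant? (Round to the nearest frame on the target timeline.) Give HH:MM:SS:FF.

00:54:30:18

Source frame index: (0×3600 + 54×60 + 30) × 60 + 44 = 196244.
Real time: 196244 / (60000/1001) = 49110061/15000 s.
Target frame: (49110061/15000) × (24000/1001) = 392488/5 ≈ 78497.600 → 78498.
At 24 labels/s: frame 78498 → 00:54:30:18.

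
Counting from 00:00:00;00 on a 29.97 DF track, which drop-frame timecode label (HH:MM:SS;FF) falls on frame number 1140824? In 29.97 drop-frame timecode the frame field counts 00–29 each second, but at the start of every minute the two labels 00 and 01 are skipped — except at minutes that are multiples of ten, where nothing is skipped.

10:34:25;16

Each 10-minute DF block holds 10 × 60 × 30 − 9 × 2 = 17982 frames. 1140824 ÷ 17982 → 63 full blocks, remainder 7958.
Within the partial block the first minute is 1800 frames and each further minute 1798, so 4 further minute boundaries passed. Total skipped labels = 18 × 63 + 2 × 4 = 1142.
Non-drop label index = 1140824 + 1142 = 1141966; at 30 labels/s that is 10:34:25:16, i.e. DF 10:34:25;16.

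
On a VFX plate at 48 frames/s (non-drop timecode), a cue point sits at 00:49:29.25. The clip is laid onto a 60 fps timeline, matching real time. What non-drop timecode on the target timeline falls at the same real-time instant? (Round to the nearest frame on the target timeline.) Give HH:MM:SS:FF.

Source frame index: (0×3600 + 49×60 + 29) × 48 + 25 = 142537.
Real time: 142537 / (48) = 142537/48 s.
Target frame: (142537/48) × (60) = 712685/4 ≈ 178171.250 → 178171.
At 60 labels/s: frame 178171 → 00:49:29:31.

00:49:29:31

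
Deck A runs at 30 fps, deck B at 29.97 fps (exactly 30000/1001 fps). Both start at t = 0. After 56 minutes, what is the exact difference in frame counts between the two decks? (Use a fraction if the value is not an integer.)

14400/143 frames

56 min = 3360 s.
A emits 30 × 3360 = 100800 frames; B emits 30000/1001 × 3360 = 14400000/143.
Difference = 14400/143 frames (≈ 100.6993); B is behind A.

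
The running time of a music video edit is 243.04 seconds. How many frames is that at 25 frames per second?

6076 frames

Frames = 243.04 × 25 = 6076.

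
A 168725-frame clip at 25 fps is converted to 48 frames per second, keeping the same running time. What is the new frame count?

Target frames = source frames × (target rate / source rate) = 168725 × (48)/(25) = 168725 × 48/25 = 323952.

323952 frames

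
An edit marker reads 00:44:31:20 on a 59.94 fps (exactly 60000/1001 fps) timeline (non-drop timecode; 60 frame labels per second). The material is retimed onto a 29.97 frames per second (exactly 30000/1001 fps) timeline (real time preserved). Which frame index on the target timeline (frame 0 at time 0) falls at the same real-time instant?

frame 80140

Source frame index: (0×3600 + 44×60 + 31) × 60 + 20 = 160280.
Real time: 160280 / (60000/1001) = 4011007/1500 s.
Target frame: (4011007/1500) × (30000/1001) = 80140.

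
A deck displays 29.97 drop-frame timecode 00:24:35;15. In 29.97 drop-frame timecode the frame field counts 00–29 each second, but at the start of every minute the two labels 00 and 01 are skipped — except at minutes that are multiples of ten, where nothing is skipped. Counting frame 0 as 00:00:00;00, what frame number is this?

As if non-drop at 30 labels/s: (0 × 3600 + 24 × 60 + 35) × 30 + 15 = 44265.
Minute boundaries passed: 24; those not divisible by 10: 24 − 2 = 22; dropped labels = 2 × 22 = 44.
Actual frame index = 44265 − 44 = 44221.

44221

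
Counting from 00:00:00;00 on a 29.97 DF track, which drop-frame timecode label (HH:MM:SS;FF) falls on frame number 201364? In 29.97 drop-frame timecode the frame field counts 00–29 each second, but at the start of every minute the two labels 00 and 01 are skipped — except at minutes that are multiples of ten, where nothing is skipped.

01:51:58;24

Each 10-minute DF block holds 10 × 60 × 30 − 9 × 2 = 17982 frames. 201364 ÷ 17982 → 11 full blocks, remainder 3562.
Within the partial block the first minute is 1800 frames and each further minute 1798, so 1 further minute boundary passed. Total skipped labels = 18 × 11 + 2 × 1 = 200.
Non-drop label index = 201364 + 200 = 201564; at 30 labels/s that is 01:51:58:24, i.e. DF 01:51:58;24.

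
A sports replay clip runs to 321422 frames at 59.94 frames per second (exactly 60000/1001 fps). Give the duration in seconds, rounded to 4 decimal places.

5362.3904 seconds

Running time = 321422 × 1001/60000 = 160871711/30000 s ≈ 5362.3904 s.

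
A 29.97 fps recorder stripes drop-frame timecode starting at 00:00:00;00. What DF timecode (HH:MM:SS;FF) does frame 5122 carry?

Ten DF minutes hold 17982 frames, so frame 5122 lies in block 0 (frames 0–17981) with 5122 frames into that block.
The block's first minute is 1800 frames and the rest 1798 each; 5122 frames reaches minute 2, so 0 × 18 + 2 × 2 = 4 labels have been skipped so far.
Adding those back, label number 5122 + 4 = 5126 at 30 labels/s is 170 s + 26 f = 0 h 2 min 50 s frame 26, i.e. 00:02:50;26.

00:02:50;26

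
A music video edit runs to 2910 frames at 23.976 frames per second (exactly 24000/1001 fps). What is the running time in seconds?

Running time = 2910 / (24000/1001) = 121.37125 s.

121.37125 seconds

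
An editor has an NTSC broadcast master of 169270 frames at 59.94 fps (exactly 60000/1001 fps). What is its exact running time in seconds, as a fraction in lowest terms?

16943927/6000 seconds

Running time = 169270 ÷ (60000/1001) = 169270 × 1001/60000 = 16943927/6000 s.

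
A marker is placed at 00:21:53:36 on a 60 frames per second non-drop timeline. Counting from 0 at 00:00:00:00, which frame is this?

Total seconds to the label: (0 × 3600 + 21 × 60 + 53) = 1313.
Frame index = 1313 × 60 + 36 = 78816.

78816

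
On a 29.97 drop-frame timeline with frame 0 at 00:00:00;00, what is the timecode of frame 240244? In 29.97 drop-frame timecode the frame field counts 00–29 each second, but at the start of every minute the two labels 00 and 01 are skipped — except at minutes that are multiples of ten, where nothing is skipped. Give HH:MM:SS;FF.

Ten DF minutes hold 17982 frames, so frame 240244 lies in block 13 (frames 233766–251747) with 6478 frames into that block.
The block's first minute is 1800 frames and the rest 1798 each; 6478 frames reaches minute 3, so 13 × 18 + 3 × 2 = 240 labels have been skipped so far.
Adding those back, label number 240244 + 240 = 240484 at 30 labels/s is 8016 s + 4 f = 2 h 13 min 36 s frame 4, i.e. 02:13:36;04.

02:13:36;04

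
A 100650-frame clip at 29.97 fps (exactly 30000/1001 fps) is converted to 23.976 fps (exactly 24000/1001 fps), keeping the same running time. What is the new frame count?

Target frames = source frames × (target rate / source rate) = 100650 × (24000/1001)/(30000/1001) = 100650 × 4/5 = 80520.

80520 frames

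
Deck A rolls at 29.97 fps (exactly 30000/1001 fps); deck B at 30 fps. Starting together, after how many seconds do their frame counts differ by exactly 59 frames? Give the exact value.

59059/30 seconds

The gap grows by |30 − 30000/1001| = 30/1001 frames per second.
Time for a 59-frame gap: 59 ÷ (30/1001) = 59059/30 s.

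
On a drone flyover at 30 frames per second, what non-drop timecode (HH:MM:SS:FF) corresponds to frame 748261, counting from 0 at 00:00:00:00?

06:55:42:01

748261 ÷ 30 = 24942 full seconds, remainder 1 frame.
24942 s = 6 h 55 min 42 s.
Timecode: 06:55:42:01.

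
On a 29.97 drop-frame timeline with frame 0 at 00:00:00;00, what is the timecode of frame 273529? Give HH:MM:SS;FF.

02:32:06;23

Each 10-minute DF block holds 10 × 60 × 30 − 9 × 2 = 17982 frames. 273529 ÷ 17982 → 15 full blocks, remainder 3799.
Within the partial block the first minute is 1800 frames and each further minute 1798, so 2 further minute boundaries passed. Total skipped labels = 18 × 15 + 2 × 2 = 274.
Non-drop label index = 273529 + 274 = 273803; at 30 labels/s that is 02:32:06:23, i.e. DF 02:32:06;23.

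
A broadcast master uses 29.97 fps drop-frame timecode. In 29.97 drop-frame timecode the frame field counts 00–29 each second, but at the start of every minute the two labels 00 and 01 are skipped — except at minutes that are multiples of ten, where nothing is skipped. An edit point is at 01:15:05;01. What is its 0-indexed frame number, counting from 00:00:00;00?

135015

Complete 10-minute blocks: 7, each 17982 frames → 125874.
Remaining 5 whole minutes in the current block: 1800 + 4 × 1798 = 8992 frames.
Within the current minute: 5 × 30 + 1 − 2 = 149 (labels ;00/;01 skipped at this minute). Total = 125874 + 8992 + 149 = 135015.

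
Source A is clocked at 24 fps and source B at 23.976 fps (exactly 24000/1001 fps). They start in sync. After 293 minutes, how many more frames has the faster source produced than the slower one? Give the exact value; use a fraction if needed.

293 min = 17580 s.
A emits 24 × 17580 = 421920 frames; B emits 24000/1001 × 17580 = 421920000/1001.
Difference = 421920/1001 frames (≈ 421.4985); B is behind A.

421920/1001 frames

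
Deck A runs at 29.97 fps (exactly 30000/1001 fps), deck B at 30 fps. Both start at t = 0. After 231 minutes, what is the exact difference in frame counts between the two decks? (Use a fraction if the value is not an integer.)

231 min = 13860 s.
A emits 30000/1001 × 13860 = 5400000/13 frames; B emits 30 × 13860 = 415800.
Difference = 5400/13 frames (≈ 415.3846); B is ahead of A.

5400/13 frames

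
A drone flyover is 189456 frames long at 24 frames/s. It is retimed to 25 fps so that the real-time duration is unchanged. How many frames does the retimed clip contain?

Target frames = source frames × (target rate / source rate) = 189456 × (25)/(24) = 189456 × 25/24 = 197350.

197350 frames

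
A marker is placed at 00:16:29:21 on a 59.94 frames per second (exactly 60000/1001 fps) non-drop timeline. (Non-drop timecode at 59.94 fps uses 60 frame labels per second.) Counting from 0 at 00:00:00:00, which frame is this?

frame 59361

Total seconds to the label: (0 × 3600 + 16 × 60 + 29) = 989.
Frame index = 989 × 60 + 21 = 59361.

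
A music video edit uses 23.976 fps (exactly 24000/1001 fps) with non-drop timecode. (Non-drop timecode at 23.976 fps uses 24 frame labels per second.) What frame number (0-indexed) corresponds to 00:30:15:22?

43582

Total seconds to the label: (0 × 3600 + 30 × 60 + 15) = 1815.
Frame index = 1815 × 24 + 22 = 43582.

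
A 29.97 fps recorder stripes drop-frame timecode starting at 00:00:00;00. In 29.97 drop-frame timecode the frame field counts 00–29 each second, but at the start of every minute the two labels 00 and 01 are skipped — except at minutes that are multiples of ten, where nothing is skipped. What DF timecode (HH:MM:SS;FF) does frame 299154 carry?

Ten DF minutes hold 17982 frames, so frame 299154 lies in block 16 (frames 287712–305693) with 11442 frames into that block.
The block's first minute is 1800 frames and the rest 1798 each; 11442 frames reaches minute 6, so 16 × 18 + 6 × 2 = 300 labels have been skipped so far.
Adding those back, label number 299154 + 300 = 299454 at 30 labels/s is 9981 s + 24 f = 2 h 46 min 21 s frame 24, i.e. 02:46:21;24.

02:46:21;24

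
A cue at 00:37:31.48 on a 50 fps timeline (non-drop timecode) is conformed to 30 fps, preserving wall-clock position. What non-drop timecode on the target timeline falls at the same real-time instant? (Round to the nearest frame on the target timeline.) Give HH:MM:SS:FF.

Source frame index: (0×3600 + 37×60 + 31) × 50 + 48 = 112598.
Real time: 112598 / (50) = 56299/25 s.
Target frame: (56299/25) × (30) = 337794/5 ≈ 67558.800 → 67559.
At 30 labels/s: frame 67559 → 00:37:31:29.

00:37:31:29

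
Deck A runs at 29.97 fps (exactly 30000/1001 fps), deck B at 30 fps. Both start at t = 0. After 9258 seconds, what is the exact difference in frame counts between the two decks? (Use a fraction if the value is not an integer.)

A emits 30000/1001 × 9258 = 277740000/1001 frames; B emits 30 × 9258 = 277740.
Difference = 277740/1001 frames (≈ 277.4625); B is ahead of A.

277740/1001 frames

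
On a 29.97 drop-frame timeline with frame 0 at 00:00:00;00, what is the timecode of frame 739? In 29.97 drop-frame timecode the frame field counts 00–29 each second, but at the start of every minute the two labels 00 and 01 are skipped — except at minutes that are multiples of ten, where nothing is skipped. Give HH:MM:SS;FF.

Ten DF minutes hold 17982 frames, so frame 739 lies in block 0 (frames 0–17981) with 739 frames into that block.
The block's first minute is 1800 frames and the rest 1798 each; 739 frames reaches minute 0, so 0 × 18 + 0 × 2 = 0 labels have been skipped so far.
Adding those back, label number 739 + 0 = 739 at 30 labels/s is 24 s + 19 f = 0 h 0 min 24 s frame 19, i.e. 00:00:24;19.

00:00:24;19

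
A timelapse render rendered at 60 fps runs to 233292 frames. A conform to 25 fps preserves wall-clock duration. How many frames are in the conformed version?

Target frames = source frames × (target rate / source rate) = 233292 × (25)/(60) = 233292 × 5/12 = 97205.

97205 frames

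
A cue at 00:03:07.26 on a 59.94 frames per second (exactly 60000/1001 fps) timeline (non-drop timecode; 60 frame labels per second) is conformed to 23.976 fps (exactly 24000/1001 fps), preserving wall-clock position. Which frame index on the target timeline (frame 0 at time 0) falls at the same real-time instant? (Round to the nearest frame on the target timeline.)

frame 4498

Source frame index: (0×3600 + 3×60 + 7) × 60 + 26 = 11246.
Real time: 11246 / (60000/1001) = 5628623/30000 s.
Target frame: (5628623/30000) × (24000/1001) = 22492/5 ≈ 4498.400 → 4498.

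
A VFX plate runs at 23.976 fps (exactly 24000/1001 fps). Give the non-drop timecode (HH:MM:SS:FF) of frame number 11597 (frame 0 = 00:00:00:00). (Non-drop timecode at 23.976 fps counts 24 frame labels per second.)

11597 ÷ 24 = 483 full seconds, remainder 5 frames.
483 s = 0 h 8 min 3 s.
Timecode: 00:08:03:05.

00:08:03:05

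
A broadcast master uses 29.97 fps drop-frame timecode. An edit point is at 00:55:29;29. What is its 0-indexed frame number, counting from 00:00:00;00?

Complete 10-minute blocks: 5, each 17982 frames → 89910.
Remaining 5 whole minutes in the current block: 1800 + 4 × 1798 = 8992 frames.
Within the current minute: 29 × 30 + 29 − 2 = 897 (labels ;00/;01 skipped at this minute). Total = 89910 + 8992 + 897 = 99799.

99799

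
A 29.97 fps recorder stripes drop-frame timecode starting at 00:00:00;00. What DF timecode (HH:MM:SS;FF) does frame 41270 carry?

Each 10-minute DF block holds 10 × 60 × 30 − 9 × 2 = 17982 frames. 41270 ÷ 17982 → 2 full blocks, remainder 5306.
Within the partial block the first minute is 1800 frames and each further minute 1798, so 2 further minute boundaries passed. Total skipped labels = 18 × 2 + 2 × 2 = 40.
Non-drop label index = 41270 + 40 = 41310; at 30 labels/s that is 00:22:57:00, i.e. DF 00:22:57;00.

00:22:57;00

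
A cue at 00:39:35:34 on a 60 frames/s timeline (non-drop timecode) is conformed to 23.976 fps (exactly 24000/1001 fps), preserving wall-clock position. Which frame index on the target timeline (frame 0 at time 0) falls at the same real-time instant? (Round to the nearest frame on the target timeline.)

Source frame index: (0×3600 + 39×60 + 35) × 60 + 34 = 142534.
Real time: 142534 / (60) = 71267/30 s.
Target frame: (71267/30) × (24000/1001) = 8144800/143 ≈ 56956.643 → 56957.

frame 56957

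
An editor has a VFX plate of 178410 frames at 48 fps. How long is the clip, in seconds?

3716.875 seconds

Running time = 178410 / (48) = 3716.875 s.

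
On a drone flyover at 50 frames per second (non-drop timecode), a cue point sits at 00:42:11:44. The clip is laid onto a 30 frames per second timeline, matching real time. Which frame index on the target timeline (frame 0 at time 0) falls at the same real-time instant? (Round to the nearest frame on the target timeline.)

Source frame index: (0×3600 + 42×60 + 11) × 50 + 44 = 126594.
Real time: 126594 / (50) = 63297/25 s.
Target frame: (63297/25) × (30) = 379782/5 ≈ 75956.400 → 75956.

frame 75956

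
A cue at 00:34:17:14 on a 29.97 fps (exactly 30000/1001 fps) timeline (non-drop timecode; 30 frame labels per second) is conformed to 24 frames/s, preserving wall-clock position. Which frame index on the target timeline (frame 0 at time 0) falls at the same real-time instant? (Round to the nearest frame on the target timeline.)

Source frame index: (0×3600 + 34×60 + 17) × 30 + 14 = 61724.
Real time: 61724 / (30000/1001) = 15446431/7500 s.
Target frame: (15446431/7500) × (24) = 30892862/625 ≈ 49428.579 → 49429.

frame 49429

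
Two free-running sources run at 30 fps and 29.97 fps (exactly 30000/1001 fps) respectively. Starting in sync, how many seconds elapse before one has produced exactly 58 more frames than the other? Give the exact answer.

29029/15 seconds

The gap grows by |30000/1001 − 30| = 30/1001 frames per second.
Time for a 58-frame gap: 58 ÷ (30/1001) = 29029/15 s.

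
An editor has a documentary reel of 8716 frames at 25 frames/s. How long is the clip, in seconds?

Running time = 8716 / (25) = 348.64 s.

348.64 seconds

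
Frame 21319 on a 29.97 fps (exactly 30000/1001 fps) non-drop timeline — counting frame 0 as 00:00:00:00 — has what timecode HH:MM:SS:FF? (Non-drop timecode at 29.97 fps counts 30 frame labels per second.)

21319 ÷ 30 = 710 full seconds, remainder 19 frames.
710 s = 0 h 11 min 50 s.
Timecode: 00:11:50:19.

00:11:50:19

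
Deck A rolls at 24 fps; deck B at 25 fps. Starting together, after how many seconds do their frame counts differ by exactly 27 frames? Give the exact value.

27 seconds

The gap grows by |25 − 24| = 1 frame per second.
Time for a 27-frame gap: 27 ÷ (1) = 27 s.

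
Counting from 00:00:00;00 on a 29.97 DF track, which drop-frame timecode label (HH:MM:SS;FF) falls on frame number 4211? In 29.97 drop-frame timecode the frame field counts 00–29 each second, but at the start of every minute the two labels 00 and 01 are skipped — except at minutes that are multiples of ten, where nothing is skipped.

00:02:20;15

Ten DF minutes hold 17982 frames, so frame 4211 lies in block 0 (frames 0–17981) with 4211 frames into that block.
The block's first minute is 1800 frames and the rest 1798 each; 4211 frames reaches minute 2, so 0 × 18 + 2 × 2 = 4 labels have been skipped so far.
Adding those back, label number 4211 + 4 = 4215 at 30 labels/s is 140 s + 15 f = 0 h 2 min 20 s frame 15, i.e. 00:02:20;15.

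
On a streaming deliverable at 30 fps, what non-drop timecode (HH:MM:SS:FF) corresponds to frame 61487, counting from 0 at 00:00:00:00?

00:34:09:17

61487 ÷ 30 = 2049 full seconds, remainder 17 frames.
2049 s = 0 h 34 min 9 s.
Timecode: 00:34:09:17.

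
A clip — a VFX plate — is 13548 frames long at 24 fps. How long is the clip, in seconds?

Running time = 13548 / (24) = 564.5 s.

564.5 seconds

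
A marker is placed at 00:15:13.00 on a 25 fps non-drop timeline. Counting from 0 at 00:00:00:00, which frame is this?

22825

Total seconds to the label: (0 × 3600 + 15 × 60 + 13) = 913.
Frame index = 913 × 25 + 0 = 22825.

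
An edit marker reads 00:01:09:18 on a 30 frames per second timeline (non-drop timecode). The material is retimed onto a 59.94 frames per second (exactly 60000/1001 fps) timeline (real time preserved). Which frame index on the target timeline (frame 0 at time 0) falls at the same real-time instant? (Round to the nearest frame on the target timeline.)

Source frame index: (0×3600 + 1×60 + 9) × 30 + 18 = 2088.
Real time: 2088 / (30) = 348/5 s.
Target frame: (348/5) × (60000/1001) = 4176000/1001 ≈ 4171.828 → 4172.

frame 4172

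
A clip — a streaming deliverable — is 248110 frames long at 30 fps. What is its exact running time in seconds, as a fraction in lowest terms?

Running time = 248110 ÷ (30) = 248110 × 1/30 = 24811/3 s.

24811/3 seconds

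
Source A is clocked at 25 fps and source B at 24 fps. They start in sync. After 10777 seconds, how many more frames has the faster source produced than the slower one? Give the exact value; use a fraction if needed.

10777 frames

A emits 25 × 10777 = 269425 frames; B emits 24 × 10777 = 258648.
Difference = 10777 frames; B is behind A.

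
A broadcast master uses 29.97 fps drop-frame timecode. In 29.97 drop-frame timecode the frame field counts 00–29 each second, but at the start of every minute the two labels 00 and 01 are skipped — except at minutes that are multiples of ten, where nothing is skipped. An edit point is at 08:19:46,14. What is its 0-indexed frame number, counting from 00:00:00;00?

898694

As if non-drop at 30 labels/s: (8 × 3600 + 19 × 60 + 46) × 30 + 14 = 899594.
Minute boundaries passed: 499; those not divisible by 10: 499 − 49 = 450; dropped labels = 2 × 450 = 900.
Actual frame index = 899594 − 900 = 898694.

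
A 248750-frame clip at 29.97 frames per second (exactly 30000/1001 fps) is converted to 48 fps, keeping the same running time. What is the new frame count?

398398 frames

Target frames = source frames × (target rate / source rate) = 248750 × (48)/(30000/1001) = 248750 × 1001/625 = 398398.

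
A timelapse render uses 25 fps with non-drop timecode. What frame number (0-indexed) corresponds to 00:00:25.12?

637

Total seconds to the label: (0 × 3600 + 0 × 60 + 25) = 25.
Frame index = 25 × 25 + 12 = 637.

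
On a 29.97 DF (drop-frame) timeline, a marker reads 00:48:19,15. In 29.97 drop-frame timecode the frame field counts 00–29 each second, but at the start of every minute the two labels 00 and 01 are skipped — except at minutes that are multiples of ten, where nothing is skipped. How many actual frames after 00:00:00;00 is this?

86897

As if non-drop at 30 labels/s: (0 × 3600 + 48 × 60 + 19) × 30 + 15 = 86985.
Minute boundaries passed: 48; those not divisible by 10: 48 − 4 = 44; dropped labels = 2 × 44 = 88.
Actual frame index = 86985 − 88 = 86897.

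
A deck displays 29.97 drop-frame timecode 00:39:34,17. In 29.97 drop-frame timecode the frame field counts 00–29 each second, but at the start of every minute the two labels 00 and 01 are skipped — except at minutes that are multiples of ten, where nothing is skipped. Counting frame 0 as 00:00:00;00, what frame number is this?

Complete 10-minute blocks: 3, each 17982 frames → 53946.
Remaining 9 whole minutes in the current block: 1800 + 8 × 1798 = 16184 frames.
Within the current minute: 34 × 30 + 17 − 2 = 1035 (labels ;00/;01 skipped at this minute). Total = 53946 + 16184 + 1035 = 71165.

71165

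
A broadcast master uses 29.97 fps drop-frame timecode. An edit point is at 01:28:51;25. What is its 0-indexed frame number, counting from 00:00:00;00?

159795

Complete 10-minute blocks: 8, each 17982 frames → 143856.
Remaining 8 whole minutes in the current block: 1800 + 7 × 1798 = 14386 frames.
Within the current minute: 51 × 30 + 25 − 2 = 1553 (labels ;00/;01 skipped at this minute). Total = 143856 + 14386 + 1553 = 159795.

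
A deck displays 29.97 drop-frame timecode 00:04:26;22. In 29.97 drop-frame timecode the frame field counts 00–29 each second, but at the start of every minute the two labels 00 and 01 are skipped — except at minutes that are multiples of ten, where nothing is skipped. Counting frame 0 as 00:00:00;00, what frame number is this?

As if non-drop at 30 labels/s: (0 × 3600 + 4 × 60 + 26) × 30 + 22 = 8002.
Minute boundaries passed: 4; those not divisible by 10: 4 − 0 = 4; dropped labels = 2 × 4 = 8.
Actual frame index = 8002 − 8 = 7994.

7994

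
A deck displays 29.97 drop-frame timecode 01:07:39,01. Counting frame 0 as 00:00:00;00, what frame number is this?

121649

Complete 10-minute blocks: 6, each 17982 frames → 107892.
Remaining 7 whole minutes in the current block: 1800 + 6 × 1798 = 12588 frames.
Within the current minute: 39 × 30 + 1 − 2 = 1169 (labels ;00/;01 skipped at this minute). Total = 107892 + 12588 + 1169 = 121649.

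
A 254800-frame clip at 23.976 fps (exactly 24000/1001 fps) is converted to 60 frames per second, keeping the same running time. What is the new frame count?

Target frames = source frames × (target rate / source rate) = 254800 × (60)/(24000/1001) = 254800 × 1001/400 = 637637.

637637 frames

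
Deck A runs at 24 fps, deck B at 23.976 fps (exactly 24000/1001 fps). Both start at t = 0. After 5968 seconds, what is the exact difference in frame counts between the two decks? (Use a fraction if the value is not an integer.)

A emits 24 × 5968 = 143232 frames; B emits 24000/1001 × 5968 = 143232000/1001.
Difference = 143232/1001 frames (≈ 143.0889); B is behind A.

143232/1001 frames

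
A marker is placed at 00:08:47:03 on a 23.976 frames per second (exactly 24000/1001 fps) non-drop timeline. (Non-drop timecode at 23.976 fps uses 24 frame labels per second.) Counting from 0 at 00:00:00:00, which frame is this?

12651

Total seconds to the label: (0 × 3600 + 8 × 60 + 47) = 527.
Frame index = 527 × 24 + 3 = 12651.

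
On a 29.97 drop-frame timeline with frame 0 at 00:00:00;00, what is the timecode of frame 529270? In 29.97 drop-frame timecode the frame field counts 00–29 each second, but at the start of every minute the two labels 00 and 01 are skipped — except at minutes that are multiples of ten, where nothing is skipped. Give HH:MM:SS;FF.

04:54:20;00

Ten DF minutes hold 17982 frames, so frame 529270 lies in block 29 (frames 521478–539459) with 7792 frames into that block.
The block's first minute is 1800 frames and the rest 1798 each; 7792 frames reaches minute 4, so 29 × 18 + 4 × 2 = 530 labels have been skipped so far.
Adding those back, label number 529270 + 530 = 529800 at 30 labels/s is 17660 s + 0 f = 4 h 54 min 20 s frame 0, i.e. 04:54:20;00.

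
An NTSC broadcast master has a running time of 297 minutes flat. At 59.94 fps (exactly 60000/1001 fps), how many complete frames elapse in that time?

1068131 frames

297 min = 17820 s.
Frames = 17820 × 60000/1001 = 97200000/91 ≈ 1068131.8681.
Complete frames: 1068131.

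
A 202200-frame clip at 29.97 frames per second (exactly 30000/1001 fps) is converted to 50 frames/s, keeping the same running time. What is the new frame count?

337337 frames

Target frames = source frames × (target rate / source rate) = 202200 × (50)/(30000/1001) = 202200 × 1001/600 = 337337.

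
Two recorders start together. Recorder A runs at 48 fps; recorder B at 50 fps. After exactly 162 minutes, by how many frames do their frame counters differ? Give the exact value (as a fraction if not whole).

162 min = 9720 s.
A emits 48 × 9720 = 466560 frames; B emits 50 × 9720 = 486000.
Difference = 19440 frames; B is ahead of A.

19440 frames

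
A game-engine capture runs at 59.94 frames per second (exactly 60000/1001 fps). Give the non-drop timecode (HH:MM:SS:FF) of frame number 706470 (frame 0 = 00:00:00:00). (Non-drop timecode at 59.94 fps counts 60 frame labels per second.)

706470 ÷ 60 = 11774 full seconds, remainder 30 frames.
11774 s = 3 h 16 min 14 s.
Timecode: 03:16:14:30.

03:16:14:30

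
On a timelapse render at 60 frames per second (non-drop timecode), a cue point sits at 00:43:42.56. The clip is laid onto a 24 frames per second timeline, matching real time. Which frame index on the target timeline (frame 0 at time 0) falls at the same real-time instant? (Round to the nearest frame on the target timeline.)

Source frame index: (0×3600 + 43×60 + 42) × 60 + 56 = 157376.
Real time: 157376 / (60) = 39344/15 s.
Target frame: (39344/15) × (24) = 314752/5 ≈ 62950.400 → 62950.

frame 62950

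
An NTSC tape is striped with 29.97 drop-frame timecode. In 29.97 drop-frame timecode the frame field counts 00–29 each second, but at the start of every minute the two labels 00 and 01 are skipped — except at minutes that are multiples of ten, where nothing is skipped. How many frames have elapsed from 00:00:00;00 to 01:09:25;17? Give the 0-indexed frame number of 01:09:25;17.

Complete 10-minute blocks: 6, each 17982 frames → 107892.
Remaining 9 whole minutes in the current block: 1800 + 8 × 1798 = 16184 frames.
Within the current minute: 25 × 30 + 17 − 2 = 765 (labels ;00/;01 skipped at this minute). Total = 107892 + 16184 + 765 = 124841.

124841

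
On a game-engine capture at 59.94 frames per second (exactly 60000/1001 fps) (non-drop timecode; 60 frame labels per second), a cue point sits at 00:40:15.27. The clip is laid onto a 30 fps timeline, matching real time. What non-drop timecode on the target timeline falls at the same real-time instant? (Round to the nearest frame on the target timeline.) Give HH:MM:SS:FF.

00:40:17:26

Source frame index: (0×3600 + 40×60 + 15) × 60 + 27 = 144927.
Real time: 144927 / (60000/1001) = 48357309/20000 s.
Target frame: (48357309/20000) × (30) = 145071927/2000 ≈ 72535.963 → 72536.
At 30 labels/s: frame 72536 → 00:40:17:26.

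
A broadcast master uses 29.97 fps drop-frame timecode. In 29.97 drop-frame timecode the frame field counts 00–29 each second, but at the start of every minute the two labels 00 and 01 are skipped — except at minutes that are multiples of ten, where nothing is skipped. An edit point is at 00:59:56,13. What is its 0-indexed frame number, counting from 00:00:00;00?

Complete 10-minute blocks: 5, each 17982 frames → 89910.
Remaining 9 whole minutes in the current block: 1800 + 8 × 1798 = 16184 frames.
Within the current minute: 56 × 30 + 13 − 2 = 1691 (labels ;00/;01 skipped at this minute). Total = 89910 + 16184 + 1691 = 107785.

107785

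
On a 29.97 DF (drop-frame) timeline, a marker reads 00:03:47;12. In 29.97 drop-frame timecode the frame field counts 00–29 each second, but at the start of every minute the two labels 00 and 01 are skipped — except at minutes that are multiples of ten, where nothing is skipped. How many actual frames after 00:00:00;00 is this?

6816

Complete 10-minute blocks: 0, each 17982 frames → 0.
Remaining 3 whole minutes in the current block: 1800 + 2 × 1798 = 5396 frames.
Within the current minute: 47 × 30 + 12 − 2 = 1420 (labels ;00/;01 skipped at this minute). Total = 0 + 5396 + 1420 = 6816.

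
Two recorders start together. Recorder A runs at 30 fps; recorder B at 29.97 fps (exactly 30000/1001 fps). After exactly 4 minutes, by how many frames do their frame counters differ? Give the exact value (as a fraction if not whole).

7200/1001 frames

4 min = 240 s.
A emits 30 × 240 = 7200 frames; B emits 30000/1001 × 240 = 7200000/1001.
Difference = 7200/1001 frames (≈ 7.1928); B is behind A.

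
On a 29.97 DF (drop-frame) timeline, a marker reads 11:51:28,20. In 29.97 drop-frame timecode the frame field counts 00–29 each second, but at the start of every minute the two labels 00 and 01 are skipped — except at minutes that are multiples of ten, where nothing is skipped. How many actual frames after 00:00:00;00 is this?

1279380

As if non-drop at 30 labels/s: (11 × 3600 + 51 × 60 + 28) × 30 + 20 = 1280660.
Minute boundaries passed: 711; those not divisible by 10: 711 − 71 = 640; dropped labels = 2 × 640 = 1280.
Actual frame index = 1280660 − 1280 = 1279380.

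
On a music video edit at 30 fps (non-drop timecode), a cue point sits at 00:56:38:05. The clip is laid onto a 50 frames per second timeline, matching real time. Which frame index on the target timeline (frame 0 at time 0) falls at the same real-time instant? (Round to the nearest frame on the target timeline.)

frame 169908

Source frame index: (0×3600 + 56×60 + 38) × 30 + 5 = 101945.
Real time: 101945 / (30) = 20389/6 s.
Target frame: (20389/6) × (50) = 509725/3 ≈ 169908.333 → 169908.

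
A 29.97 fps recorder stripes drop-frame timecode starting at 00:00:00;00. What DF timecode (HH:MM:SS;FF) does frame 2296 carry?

Each 10-minute DF block holds 10 × 60 × 30 − 9 × 2 = 17982 frames. 2296 ÷ 17982 → 0 full blocks, remainder 2296.
Within the partial block the first minute is 1800 frames and each further minute 1798, so 1 further minute boundary passed. Total skipped labels = 18 × 0 + 2 × 1 = 2.
Non-drop label index = 2296 + 2 = 2298; at 30 labels/s that is 00:01:16:18, i.e. DF 00:01:16;18.

00:01:16;18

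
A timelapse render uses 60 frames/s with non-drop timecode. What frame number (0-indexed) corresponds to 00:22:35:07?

Total seconds to the label: (0 × 3600 + 22 × 60 + 35) = 1355.
Frame index = 1355 × 60 + 7 = 81307.

frame 81307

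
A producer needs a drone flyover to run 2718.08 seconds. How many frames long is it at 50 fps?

Frames = 2718.08 × 50 = 135904.

135904 frames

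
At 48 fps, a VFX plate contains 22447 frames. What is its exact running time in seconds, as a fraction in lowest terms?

Running time = 22447 ÷ (48) = 22447 × 1/48 = 22447/48 s.

22447/48 seconds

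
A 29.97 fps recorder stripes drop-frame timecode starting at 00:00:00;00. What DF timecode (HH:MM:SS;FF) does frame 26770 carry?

Each 10-minute DF block holds 10 × 60 × 30 − 9 × 2 = 17982 frames. 26770 ÷ 17982 → 1 full block, remainder 8788.
Within the partial block the first minute is 1800 frames and each further minute 1798, so 4 further minute boundaries passed. Total skipped labels = 18 × 1 + 2 × 4 = 26.
Non-drop label index = 26770 + 26 = 26796; at 30 labels/s that is 00:14:53:06, i.e. DF 00:14:53;06.

00:14:53;06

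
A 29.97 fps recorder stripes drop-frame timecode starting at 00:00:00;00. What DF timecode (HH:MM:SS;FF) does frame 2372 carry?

Each 10-minute DF block holds 10 × 60 × 30 − 9 × 2 = 17982 frames. 2372 ÷ 17982 → 0 full blocks, remainder 2372.
Within the partial block the first minute is 1800 frames and each further minute 1798, so 1 further minute boundary passed. Total skipped labels = 18 × 0 + 2 × 1 = 2.
Non-drop label index = 2372 + 2 = 2374; at 30 labels/s that is 00:01:19:04, i.e. DF 00:01:19;04.

00:01:19;04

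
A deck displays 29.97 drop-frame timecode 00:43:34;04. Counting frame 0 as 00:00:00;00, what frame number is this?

As if non-drop at 30 labels/s: (0 × 3600 + 43 × 60 + 34) × 30 + 4 = 78424.
Minute boundaries passed: 43; those not divisible by 10: 43 − 4 = 39; dropped labels = 2 × 39 = 78.
Actual frame index = 78424 − 78 = 78346.

78346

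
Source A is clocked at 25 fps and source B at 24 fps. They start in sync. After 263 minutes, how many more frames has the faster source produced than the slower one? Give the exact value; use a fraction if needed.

263 min = 15780 s.
A emits 25 × 15780 = 394500 frames; B emits 24 × 15780 = 378720.
Difference = 15780 frames; B is behind A.

15780 frames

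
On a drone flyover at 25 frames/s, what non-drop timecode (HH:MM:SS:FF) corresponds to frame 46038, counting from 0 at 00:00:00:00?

46038 ÷ 25 = 1841 full seconds, remainder 13 frames.
1841 s = 0 h 30 min 41 s.
Timecode: 00:30:41:13.

00:30:41:13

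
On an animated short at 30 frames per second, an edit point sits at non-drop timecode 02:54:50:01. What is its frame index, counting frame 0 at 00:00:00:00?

Total seconds to the label: (2 × 3600 + 54 × 60 + 50) = 10490.
Frame index = 10490 × 30 + 1 = 314701.

frame 314701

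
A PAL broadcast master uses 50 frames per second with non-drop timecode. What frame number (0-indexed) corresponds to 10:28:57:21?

Total seconds to the label: (10 × 3600 + 28 × 60 + 57) = 37737.
Frame index = 37737 × 50 + 21 = 1886871.

1886871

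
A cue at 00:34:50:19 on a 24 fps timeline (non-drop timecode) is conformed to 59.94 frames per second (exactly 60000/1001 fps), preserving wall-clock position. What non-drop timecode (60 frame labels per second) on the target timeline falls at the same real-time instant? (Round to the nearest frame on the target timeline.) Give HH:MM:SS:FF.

00:34:48:42

Source frame index: (0×3600 + 34×60 + 50) × 24 + 19 = 50179.
Real time: 50179 / (24) = 50179/24 s.
Target frame: (50179/24) × (60000/1001) = 125447500/1001 ≈ 125322.178 → 125322.
At 60 labels/s: frame 125322 → 00:34:48:42.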